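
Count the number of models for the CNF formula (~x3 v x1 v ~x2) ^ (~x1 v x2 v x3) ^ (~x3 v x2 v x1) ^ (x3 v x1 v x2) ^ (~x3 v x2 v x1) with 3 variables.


Enumerate all 8 truth assignments over 3 variables.
Test each against every clause.
Satisfying assignments found: 4.

4


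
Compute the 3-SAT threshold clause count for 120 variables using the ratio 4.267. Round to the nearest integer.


The 3-SAT phase transition occurs at approximately 4.267 clauses per variable.
m = 4.267 * 120 = 512.04.
Rounded to nearest integer: 512.

512


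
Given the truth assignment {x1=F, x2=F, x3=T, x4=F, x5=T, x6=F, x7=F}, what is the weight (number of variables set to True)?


The weight is the number of variables assigned True.
True variables: x3, x5.
Weight = 2.

2


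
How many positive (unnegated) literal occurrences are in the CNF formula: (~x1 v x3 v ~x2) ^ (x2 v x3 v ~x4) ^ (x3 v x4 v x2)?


Scan each clause for unnegated literals.
Clause 1: 1 positive; Clause 2: 2 positive; Clause 3: 3 positive.
Total positive literal occurrences = 6.

6


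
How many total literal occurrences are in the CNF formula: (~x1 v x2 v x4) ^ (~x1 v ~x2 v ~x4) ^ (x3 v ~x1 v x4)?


Clause lengths: 3, 3, 3.
Sum = 3 + 3 + 3 = 9.

9


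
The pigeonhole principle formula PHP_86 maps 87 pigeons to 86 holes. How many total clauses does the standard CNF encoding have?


The PHP encoding has two parts:
1) At-least-one-hole clauses: 87 (one per pigeon, each with 86 literals).
2) At-most-one-pigeon-per-hole clauses: 86 holes * C(87,2) = 86 * 3741 = 321726.
Total clauses = 87 + 321726 = 321813.

321813


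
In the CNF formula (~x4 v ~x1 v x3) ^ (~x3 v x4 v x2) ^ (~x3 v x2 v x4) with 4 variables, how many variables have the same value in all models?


Find all satisfying assignments: 12 model(s).
Check which variables have the same value in every model.
No variable is fixed across all models.
Backbone size = 0.

0


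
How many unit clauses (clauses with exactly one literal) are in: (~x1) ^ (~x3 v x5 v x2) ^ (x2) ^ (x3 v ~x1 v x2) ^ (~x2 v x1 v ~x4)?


A unit clause contains exactly one literal.
Unit clauses found: (~x1), (x2).
Count = 2.

2


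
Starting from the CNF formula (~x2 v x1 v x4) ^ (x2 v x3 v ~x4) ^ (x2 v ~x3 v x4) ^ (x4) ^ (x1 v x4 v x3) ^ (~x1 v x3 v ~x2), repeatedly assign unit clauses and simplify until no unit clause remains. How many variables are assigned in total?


Unit propagation repeatedly assigns the literal in any unit clause, then simplifies.
Assignments in order: x4 = T.
No further unit clauses remain.
Total variables assigned = 1.

1


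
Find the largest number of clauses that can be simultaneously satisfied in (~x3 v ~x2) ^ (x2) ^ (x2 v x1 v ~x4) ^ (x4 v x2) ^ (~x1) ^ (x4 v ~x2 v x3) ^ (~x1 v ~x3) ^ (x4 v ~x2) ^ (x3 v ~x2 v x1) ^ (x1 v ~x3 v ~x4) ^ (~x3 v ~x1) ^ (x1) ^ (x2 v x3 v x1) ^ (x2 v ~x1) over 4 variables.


Enumerate all 16 truth assignments.
For each, count how many of the 14 clauses are satisfied.
The formula is not fully satisfiable, so the maximum is below 14.
Maximum simultaneously satisfiable clauses = 13.

13


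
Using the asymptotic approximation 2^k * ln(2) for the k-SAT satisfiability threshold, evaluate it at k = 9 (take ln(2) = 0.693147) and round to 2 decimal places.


Using the asymptotic formula: threshold ~ 2^k * ln(2).
2^9 = 512.
512 * 0.693147 = 354.89.

354.89


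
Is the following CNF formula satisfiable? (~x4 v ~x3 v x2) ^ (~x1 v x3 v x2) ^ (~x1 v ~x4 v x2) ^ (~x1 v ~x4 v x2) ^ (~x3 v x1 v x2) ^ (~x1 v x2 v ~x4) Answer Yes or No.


Check all 16 possible truth assignments.
Number of satisfying assignments found: 11.
The formula is satisfiable.

Yes


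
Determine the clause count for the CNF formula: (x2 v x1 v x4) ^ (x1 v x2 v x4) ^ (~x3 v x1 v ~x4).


Each group enclosed in parentheses joined by ^ is one clause.
Counting the conjuncts: 3 clauses.

3


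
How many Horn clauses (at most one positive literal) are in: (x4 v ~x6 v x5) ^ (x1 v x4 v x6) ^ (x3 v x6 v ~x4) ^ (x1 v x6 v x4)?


A Horn clause has at most one positive literal.
Clause 1: 2 positive lit(s) -> not Horn
Clause 2: 3 positive lit(s) -> not Horn
Clause 3: 2 positive lit(s) -> not Horn
Clause 4: 3 positive lit(s) -> not Horn
Total Horn clauses = 0.

0


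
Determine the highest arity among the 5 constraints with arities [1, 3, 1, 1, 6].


The arities are: 1, 3, 1, 1, 6.
Scan for the maximum value.
Maximum arity = 6.

6


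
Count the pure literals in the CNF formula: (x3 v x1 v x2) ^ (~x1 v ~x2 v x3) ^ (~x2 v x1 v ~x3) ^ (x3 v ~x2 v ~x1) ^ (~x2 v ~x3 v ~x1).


A pure literal appears in only one polarity across all clauses.
No pure literals found.
Count = 0.

0


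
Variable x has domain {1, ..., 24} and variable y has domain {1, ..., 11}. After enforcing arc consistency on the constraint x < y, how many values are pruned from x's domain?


For the constraint x < y, x needs a supporting value in y's domain.
x can be at most 10 (one less than y's maximum).
Valid x values from domain: 10 out of 24.
Pruned = 24 - 10 = 14.

14


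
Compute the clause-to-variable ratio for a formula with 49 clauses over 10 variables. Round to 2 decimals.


Clause-to-variable ratio = clauses / variables.
49 / 10 = 4.9.

4.9


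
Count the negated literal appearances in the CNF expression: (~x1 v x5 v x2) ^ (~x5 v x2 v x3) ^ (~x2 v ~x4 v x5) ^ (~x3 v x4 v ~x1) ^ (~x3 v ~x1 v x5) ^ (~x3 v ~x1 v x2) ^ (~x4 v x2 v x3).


Scan each clause for negated literals.
Clause 1: 1 negative; Clause 2: 1 negative; Clause 3: 2 negative; Clause 4: 2 negative; Clause 5: 2 negative; Clause 6: 2 negative; Clause 7: 1 negative.
Total negative literal occurrences = 11.

11


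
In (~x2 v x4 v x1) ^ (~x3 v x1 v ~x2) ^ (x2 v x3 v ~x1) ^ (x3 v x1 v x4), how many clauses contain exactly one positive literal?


A definite clause has exactly one positive literal.
Clause 1: 2 positive -> not definite
Clause 2: 1 positive -> definite
Clause 3: 2 positive -> not definite
Clause 4: 3 positive -> not definite
Definite clause count = 1.

1


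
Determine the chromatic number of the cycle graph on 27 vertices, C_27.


An odd cycle cannot be 2-colored: alternating two colors around the cycle returns to the start with a conflict.
Since 27 is odd, three colors are required (and three suffice).
Chromatic number = 3.

3


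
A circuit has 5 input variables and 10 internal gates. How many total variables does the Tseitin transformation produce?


The Tseitin transformation introduces one auxiliary variable per gate.
Total variables = inputs + gates = 5 + 10 = 15.

15


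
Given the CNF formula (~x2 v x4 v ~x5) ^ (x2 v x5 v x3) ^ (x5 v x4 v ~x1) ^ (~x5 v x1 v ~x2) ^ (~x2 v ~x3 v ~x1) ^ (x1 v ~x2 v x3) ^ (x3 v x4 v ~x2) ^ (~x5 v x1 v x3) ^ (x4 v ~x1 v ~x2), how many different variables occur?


Identify each distinct variable in the formula.
Variables found: x1, x2, x3, x4, x5.
Total distinct variables = 5.

5


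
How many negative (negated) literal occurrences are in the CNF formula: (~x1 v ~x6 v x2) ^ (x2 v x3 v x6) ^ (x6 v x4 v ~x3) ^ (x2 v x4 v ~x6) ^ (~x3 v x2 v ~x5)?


Scan each clause for negated literals.
Clause 1: 2 negative; Clause 2: 0 negative; Clause 3: 1 negative; Clause 4: 1 negative; Clause 5: 2 negative.
Total negative literal occurrences = 6.

6


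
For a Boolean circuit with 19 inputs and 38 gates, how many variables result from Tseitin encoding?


The Tseitin transformation introduces one auxiliary variable per gate.
Total variables = inputs + gates = 19 + 38 = 57.

57


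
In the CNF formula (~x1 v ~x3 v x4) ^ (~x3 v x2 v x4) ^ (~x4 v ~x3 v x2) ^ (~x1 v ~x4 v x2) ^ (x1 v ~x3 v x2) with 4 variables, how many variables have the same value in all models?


Find all satisfying assignments: 10 model(s).
Check which variables have the same value in every model.
No variable is fixed across all models.
Backbone size = 0.

0


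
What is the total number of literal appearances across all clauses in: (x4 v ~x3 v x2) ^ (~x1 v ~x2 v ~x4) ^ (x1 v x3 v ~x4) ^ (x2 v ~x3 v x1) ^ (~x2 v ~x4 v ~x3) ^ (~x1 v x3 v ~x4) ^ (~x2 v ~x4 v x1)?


Clause lengths: 3, 3, 3, 3, 3, 3, 3.
Sum = 3 + 3 + 3 + 3 + 3 + 3 + 3 = 21.

21


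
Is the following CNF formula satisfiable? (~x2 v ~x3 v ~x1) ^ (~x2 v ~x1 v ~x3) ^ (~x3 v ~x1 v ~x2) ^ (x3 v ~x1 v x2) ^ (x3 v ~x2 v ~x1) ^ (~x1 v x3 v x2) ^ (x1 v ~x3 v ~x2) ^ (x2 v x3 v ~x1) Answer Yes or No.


Check all 8 possible truth assignments.
Number of satisfying assignments found: 4.
The formula is satisfiable.

Yes


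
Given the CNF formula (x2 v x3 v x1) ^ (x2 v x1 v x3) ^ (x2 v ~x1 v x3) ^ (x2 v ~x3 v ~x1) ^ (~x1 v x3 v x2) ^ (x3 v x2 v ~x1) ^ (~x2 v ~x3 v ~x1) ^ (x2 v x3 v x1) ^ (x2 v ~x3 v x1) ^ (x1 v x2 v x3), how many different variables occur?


Identify each distinct variable in the formula.
Variables found: x1, x2, x3.
Total distinct variables = 3.

3


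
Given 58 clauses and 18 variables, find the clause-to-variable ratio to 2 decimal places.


Clause-to-variable ratio = clauses / variables.
58 / 18 = 3.22.

3.22


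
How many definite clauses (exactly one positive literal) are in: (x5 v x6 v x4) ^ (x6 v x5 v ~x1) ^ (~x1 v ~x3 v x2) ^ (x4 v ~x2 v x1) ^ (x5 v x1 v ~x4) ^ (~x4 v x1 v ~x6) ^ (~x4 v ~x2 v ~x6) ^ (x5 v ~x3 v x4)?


A definite clause has exactly one positive literal.
Clause 1: 3 positive -> not definite
Clause 2: 2 positive -> not definite
Clause 3: 1 positive -> definite
Clause 4: 2 positive -> not definite
Clause 5: 2 positive -> not definite
Clause 6: 1 positive -> definite
Clause 7: 0 positive -> not definite
Clause 8: 2 positive -> not definite
Definite clause count = 2.

2


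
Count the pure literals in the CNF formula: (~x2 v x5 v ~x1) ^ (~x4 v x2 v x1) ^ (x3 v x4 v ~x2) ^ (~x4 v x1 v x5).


A pure literal appears in only one polarity across all clauses.
Pure literals: x3 (positive only), x5 (positive only).
Count = 2.

2


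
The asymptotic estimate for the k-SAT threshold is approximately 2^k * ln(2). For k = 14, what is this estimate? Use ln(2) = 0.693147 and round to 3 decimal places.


Using the asymptotic formula: threshold ~ 2^k * ln(2).
2^14 = 16384.
16384 * 0.693147 = 11356.52.

11356.52


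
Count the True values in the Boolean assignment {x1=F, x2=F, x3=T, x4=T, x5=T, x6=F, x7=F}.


The weight is the number of variables assigned True.
True variables: x3, x4, x5.
Weight = 3.

3


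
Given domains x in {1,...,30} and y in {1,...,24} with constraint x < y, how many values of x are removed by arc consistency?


For the constraint x < y, x needs a supporting value in y's domain.
x can be at most 23 (one less than y's maximum).
Valid x values from domain: 23 out of 30.
Pruned = 30 - 23 = 7.

7


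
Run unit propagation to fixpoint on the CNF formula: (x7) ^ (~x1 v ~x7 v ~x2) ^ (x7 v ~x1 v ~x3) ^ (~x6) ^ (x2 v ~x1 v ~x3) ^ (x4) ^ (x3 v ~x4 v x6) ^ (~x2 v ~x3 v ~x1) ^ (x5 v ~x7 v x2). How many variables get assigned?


Unit propagation repeatedly assigns the literal in any unit clause, then simplifies.
Assignments in order: x7 = T, x6 = F, x4 = T, x3 = T.
No further unit clauses remain.
Total variables assigned = 4.

4


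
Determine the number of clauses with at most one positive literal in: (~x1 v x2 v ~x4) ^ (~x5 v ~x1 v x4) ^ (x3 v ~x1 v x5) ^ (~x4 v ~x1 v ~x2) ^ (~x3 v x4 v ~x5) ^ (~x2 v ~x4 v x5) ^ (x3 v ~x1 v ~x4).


A Horn clause has at most one positive literal.
Clause 1: 1 positive lit(s) -> Horn
Clause 2: 1 positive lit(s) -> Horn
Clause 3: 2 positive lit(s) -> not Horn
Clause 4: 0 positive lit(s) -> Horn
Clause 5: 1 positive lit(s) -> Horn
Clause 6: 1 positive lit(s) -> Horn
Clause 7: 1 positive lit(s) -> Horn
Total Horn clauses = 6.

6


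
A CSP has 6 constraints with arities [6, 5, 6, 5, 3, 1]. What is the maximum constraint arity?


The arities are: 6, 5, 6, 5, 3, 1.
Scan for the maximum value.
Maximum arity = 6.

6


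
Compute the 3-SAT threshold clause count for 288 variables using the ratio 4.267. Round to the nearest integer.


The 3-SAT phase transition occurs at approximately 4.267 clauses per variable.
m = 4.267 * 288 = 1228.896.
Rounded to nearest integer: 1229.

1229


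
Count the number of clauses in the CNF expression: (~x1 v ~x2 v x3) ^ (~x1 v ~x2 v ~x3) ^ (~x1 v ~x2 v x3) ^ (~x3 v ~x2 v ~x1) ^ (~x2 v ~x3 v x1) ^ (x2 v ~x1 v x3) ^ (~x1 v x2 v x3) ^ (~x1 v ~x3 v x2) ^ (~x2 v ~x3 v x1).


Each group enclosed in parentheses joined by ^ is one clause.
Counting the conjuncts: 9 clauses.

9


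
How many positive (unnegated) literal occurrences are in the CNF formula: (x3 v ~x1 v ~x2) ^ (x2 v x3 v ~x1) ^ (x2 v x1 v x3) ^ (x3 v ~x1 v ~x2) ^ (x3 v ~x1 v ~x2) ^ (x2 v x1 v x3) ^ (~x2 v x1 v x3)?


Scan each clause for unnegated literals.
Clause 1: 1 positive; Clause 2: 2 positive; Clause 3: 3 positive; Clause 4: 1 positive; Clause 5: 1 positive; Clause 6: 3 positive; Clause 7: 2 positive.
Total positive literal occurrences = 13.

13


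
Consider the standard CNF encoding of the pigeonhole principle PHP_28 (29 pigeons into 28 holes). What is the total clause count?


The PHP encoding has two parts:
1) At-least-one-hole clauses: 29 (one per pigeon, each with 28 literals).
2) At-most-one-pigeon-per-hole clauses: 28 holes * C(29,2) = 28 * 406 = 11368.
Total clauses = 29 + 11368 = 11397.

11397


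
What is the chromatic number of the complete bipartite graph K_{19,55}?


K_{19,55} is bipartite by definition: the two parts are independent sets, with every edge crossing between them.
Color all vertices in one part with color 1 and all vertices in the other part with color 2.
Since the graph has at least one edge, one color does not suffice.
Chromatic number = 2.

2


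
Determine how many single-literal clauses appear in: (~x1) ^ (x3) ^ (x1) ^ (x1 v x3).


A unit clause contains exactly one literal.
Unit clauses found: (~x1), (x3), (x1).
Count = 3.

3


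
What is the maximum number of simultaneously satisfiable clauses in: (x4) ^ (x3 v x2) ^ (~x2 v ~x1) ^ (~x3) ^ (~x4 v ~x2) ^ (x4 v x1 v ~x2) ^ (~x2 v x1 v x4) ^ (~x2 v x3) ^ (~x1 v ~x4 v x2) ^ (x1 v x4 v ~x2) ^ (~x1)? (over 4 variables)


Enumerate all 16 truth assignments.
For each, count how many of the 11 clauses are satisfied.
The formula is not fully satisfiable, so the maximum is below 11.
Maximum simultaneously satisfiable clauses = 10.

10


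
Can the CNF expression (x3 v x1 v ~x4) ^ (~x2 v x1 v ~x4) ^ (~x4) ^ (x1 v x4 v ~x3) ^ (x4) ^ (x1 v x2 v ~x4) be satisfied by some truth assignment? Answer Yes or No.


Check all 16 possible truth assignments.
Number of satisfying assignments found: 0.
The formula is unsatisfiable.

No


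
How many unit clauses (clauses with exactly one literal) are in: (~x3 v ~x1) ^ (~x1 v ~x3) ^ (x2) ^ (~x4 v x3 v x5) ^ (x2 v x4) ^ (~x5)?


A unit clause contains exactly one literal.
Unit clauses found: (x2), (~x5).
Count = 2.

2


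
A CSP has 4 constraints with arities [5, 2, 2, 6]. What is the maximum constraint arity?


The arities are: 5, 2, 2, 6.
Scan for the maximum value.
Maximum arity = 6.

6


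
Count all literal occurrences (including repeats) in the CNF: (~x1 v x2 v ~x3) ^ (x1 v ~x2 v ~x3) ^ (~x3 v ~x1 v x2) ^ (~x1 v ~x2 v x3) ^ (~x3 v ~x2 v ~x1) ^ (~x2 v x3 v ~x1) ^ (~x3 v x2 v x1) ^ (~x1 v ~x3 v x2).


Clause lengths: 3, 3, 3, 3, 3, 3, 3, 3.
Sum = 3 + 3 + 3 + 3 + 3 + 3 + 3 + 3 = 24.

24


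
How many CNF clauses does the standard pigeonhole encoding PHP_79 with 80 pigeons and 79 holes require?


The PHP encoding has two parts:
1) At-least-one-hole clauses: 80 (one per pigeon, each with 79 literals).
2) At-most-one-pigeon-per-hole clauses: 79 holes * C(80,2) = 79 * 3160 = 249640.
Total clauses = 80 + 249640 = 249720.

249720


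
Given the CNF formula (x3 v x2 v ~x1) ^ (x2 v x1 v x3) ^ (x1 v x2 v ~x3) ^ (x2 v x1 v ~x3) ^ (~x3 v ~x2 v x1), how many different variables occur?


Identify each distinct variable in the formula.
Variables found: x1, x2, x3.
Total distinct variables = 3.

3


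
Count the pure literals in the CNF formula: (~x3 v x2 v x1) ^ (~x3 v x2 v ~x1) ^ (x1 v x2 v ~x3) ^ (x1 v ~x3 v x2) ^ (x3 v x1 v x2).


A pure literal appears in only one polarity across all clauses.
Pure literals: x2 (positive only).
Count = 1.

1


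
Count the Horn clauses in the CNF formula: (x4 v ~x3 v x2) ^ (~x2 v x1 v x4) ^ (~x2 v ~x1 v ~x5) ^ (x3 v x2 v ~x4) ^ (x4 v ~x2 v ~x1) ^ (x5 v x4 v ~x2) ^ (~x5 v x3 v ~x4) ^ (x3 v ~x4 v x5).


A Horn clause has at most one positive literal.
Clause 1: 2 positive lit(s) -> not Horn
Clause 2: 2 positive lit(s) -> not Horn
Clause 3: 0 positive lit(s) -> Horn
Clause 4: 2 positive lit(s) -> not Horn
Clause 5: 1 positive lit(s) -> Horn
Clause 6: 2 positive lit(s) -> not Horn
Clause 7: 1 positive lit(s) -> Horn
Clause 8: 2 positive lit(s) -> not Horn
Total Horn clauses = 3.

3


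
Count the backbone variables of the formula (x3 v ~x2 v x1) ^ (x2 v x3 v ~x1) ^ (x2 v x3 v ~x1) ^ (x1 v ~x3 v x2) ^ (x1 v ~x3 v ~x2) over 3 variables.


Find all satisfying assignments: 4 model(s).
Check which variables have the same value in every model.
No variable is fixed across all models.
Backbone size = 0.

0


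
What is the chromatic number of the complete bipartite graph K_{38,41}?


K_{38,41} is bipartite by definition: the two parts are independent sets, with every edge crossing between them.
Color all vertices in one part with color 1 and all vertices in the other part with color 2.
Since the graph has at least one edge, one color does not suffice.
Chromatic number = 2.

2


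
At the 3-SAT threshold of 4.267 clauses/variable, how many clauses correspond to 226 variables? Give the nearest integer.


The 3-SAT phase transition occurs at approximately 4.267 clauses per variable.
m = 4.267 * 226 = 964.342.
Rounded to nearest integer: 964.

964


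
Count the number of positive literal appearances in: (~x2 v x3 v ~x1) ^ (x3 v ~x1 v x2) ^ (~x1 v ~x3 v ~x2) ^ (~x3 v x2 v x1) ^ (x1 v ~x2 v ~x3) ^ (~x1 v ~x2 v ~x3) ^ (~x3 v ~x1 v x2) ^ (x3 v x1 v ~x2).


Scan each clause for unnegated literals.
Clause 1: 1 positive; Clause 2: 2 positive; Clause 3: 0 positive; Clause 4: 2 positive; Clause 5: 1 positive; Clause 6: 0 positive; Clause 7: 1 positive; Clause 8: 2 positive.
Total positive literal occurrences = 9.

9


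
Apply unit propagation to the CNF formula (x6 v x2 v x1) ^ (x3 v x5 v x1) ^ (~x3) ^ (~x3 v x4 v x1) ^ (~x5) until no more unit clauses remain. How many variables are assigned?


Unit propagation repeatedly assigns the literal in any unit clause, then simplifies.
Assignments in order: x3 = F, x5 = F, x1 = T.
No further unit clauses remain.
Total variables assigned = 3.

3


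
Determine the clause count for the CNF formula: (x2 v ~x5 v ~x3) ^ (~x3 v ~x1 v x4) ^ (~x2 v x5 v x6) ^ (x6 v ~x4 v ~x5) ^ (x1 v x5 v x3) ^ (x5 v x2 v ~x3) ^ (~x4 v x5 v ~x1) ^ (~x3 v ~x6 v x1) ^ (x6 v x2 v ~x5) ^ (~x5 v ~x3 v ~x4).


Each group enclosed in parentheses joined by ^ is one clause.
Counting the conjuncts: 10 clauses.

10


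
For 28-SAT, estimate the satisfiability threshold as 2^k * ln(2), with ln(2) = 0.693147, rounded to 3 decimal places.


Using the asymptotic formula: threshold ~ 2^k * ln(2).
2^28 = 268435456.
268435456 * 0.693147 = 186065231.02.

186065231.02


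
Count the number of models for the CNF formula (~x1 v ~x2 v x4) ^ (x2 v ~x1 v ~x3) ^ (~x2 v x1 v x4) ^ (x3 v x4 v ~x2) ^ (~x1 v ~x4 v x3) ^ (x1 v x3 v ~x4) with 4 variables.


Enumerate all 16 truth assignments over 4 variables.
Test each against every clause.
Satisfying assignments found: 6.

6


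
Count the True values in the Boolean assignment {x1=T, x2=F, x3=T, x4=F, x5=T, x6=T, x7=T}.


The weight is the number of variables assigned True.
True variables: x1, x3, x5, x6, x7.
Weight = 5.

5


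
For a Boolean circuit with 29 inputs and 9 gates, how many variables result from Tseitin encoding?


The Tseitin transformation introduces one auxiliary variable per gate.
Total variables = inputs + gates = 29 + 9 = 38.

38


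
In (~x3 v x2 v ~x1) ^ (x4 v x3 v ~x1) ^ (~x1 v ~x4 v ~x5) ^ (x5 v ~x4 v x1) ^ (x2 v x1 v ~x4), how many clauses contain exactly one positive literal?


A definite clause has exactly one positive literal.
Clause 1: 1 positive -> definite
Clause 2: 2 positive -> not definite
Clause 3: 0 positive -> not definite
Clause 4: 2 positive -> not definite
Clause 5: 2 positive -> not definite
Definite clause count = 1.

1


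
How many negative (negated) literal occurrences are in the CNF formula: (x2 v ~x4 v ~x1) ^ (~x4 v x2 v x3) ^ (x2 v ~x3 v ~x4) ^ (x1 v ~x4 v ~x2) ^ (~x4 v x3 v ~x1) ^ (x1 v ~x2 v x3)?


Scan each clause for negated literals.
Clause 1: 2 negative; Clause 2: 1 negative; Clause 3: 2 negative; Clause 4: 2 negative; Clause 5: 2 negative; Clause 6: 1 negative.
Total negative literal occurrences = 10.

10


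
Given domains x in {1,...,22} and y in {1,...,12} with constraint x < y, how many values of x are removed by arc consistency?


For the constraint x < y, x needs a supporting value in y's domain.
x can be at most 11 (one less than y's maximum).
Valid x values from domain: 11 out of 22.
Pruned = 22 - 11 = 11.

11


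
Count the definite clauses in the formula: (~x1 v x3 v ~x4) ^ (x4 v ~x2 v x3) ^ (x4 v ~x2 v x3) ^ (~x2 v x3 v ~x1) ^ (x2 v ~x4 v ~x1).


A definite clause has exactly one positive literal.
Clause 1: 1 positive -> definite
Clause 2: 2 positive -> not definite
Clause 3: 2 positive -> not definite
Clause 4: 1 positive -> definite
Clause 5: 1 positive -> definite
Definite clause count = 3.

3


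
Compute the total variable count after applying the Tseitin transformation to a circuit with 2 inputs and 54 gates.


The Tseitin transformation introduces one auxiliary variable per gate.
Total variables = inputs + gates = 2 + 54 = 56.

56


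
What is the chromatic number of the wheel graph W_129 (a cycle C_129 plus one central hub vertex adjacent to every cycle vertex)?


W_129 consists of the cycle C_129 together with a hub vertex adjacent to every cycle vertex.
The cycle C_129 needs 3 colors (odd cycle -> 3).
The hub is adjacent to every cycle vertex, so it must receive a new color distinct from all of them.
Chromatic number = 3 + 1 = 4.

4


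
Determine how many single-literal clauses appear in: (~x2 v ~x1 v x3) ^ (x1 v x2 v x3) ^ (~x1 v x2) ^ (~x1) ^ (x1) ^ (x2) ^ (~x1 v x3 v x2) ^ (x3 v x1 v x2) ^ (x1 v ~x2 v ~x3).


A unit clause contains exactly one literal.
Unit clauses found: (~x1), (x1), (x2).
Count = 3.

3


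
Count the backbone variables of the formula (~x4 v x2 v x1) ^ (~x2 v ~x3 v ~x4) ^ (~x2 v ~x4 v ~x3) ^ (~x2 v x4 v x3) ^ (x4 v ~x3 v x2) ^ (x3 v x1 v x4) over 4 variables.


Find all satisfying assignments: 7 model(s).
Check which variables have the same value in every model.
No variable is fixed across all models.
Backbone size = 0.

0


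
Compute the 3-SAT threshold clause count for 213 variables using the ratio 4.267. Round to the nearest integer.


The 3-SAT phase transition occurs at approximately 4.267 clauses per variable.
m = 4.267 * 213 = 908.871.
Rounded to nearest integer: 909.

909


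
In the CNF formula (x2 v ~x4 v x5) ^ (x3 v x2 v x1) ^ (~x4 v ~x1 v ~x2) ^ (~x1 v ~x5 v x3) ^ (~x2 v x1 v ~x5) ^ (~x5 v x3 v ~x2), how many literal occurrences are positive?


Scan each clause for unnegated literals.
Clause 1: 2 positive; Clause 2: 3 positive; Clause 3: 0 positive; Clause 4: 1 positive; Clause 5: 1 positive; Clause 6: 1 positive.
Total positive literal occurrences = 8.

8


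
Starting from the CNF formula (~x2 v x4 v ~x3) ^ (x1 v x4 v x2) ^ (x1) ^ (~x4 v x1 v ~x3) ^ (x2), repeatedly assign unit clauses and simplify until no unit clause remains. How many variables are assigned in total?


Unit propagation repeatedly assigns the literal in any unit clause, then simplifies.
Assignments in order: x1 = T, x2 = T.
No further unit clauses remain.
Total variables assigned = 2.

2


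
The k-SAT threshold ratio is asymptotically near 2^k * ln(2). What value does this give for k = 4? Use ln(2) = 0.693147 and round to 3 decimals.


Using the asymptotic formula: threshold ~ 2^k * ln(2).
2^4 = 16.
16 * 0.693147 = 11.09.

11.09


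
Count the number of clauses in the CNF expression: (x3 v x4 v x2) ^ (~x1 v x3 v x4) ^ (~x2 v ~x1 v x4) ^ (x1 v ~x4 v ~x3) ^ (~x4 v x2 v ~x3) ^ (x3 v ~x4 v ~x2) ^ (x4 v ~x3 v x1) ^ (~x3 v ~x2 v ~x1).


Each group enclosed in parentheses joined by ^ is one clause.
Counting the conjuncts: 8 clauses.

8


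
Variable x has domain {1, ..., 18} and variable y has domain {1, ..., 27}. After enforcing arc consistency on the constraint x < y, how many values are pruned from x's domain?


For the constraint x < y, x needs a supporting value in y's domain.
x can be at most 26 (one less than y's maximum).
Valid x values from domain: 18 out of 18.
Pruned = 18 - 18 = 0.

0


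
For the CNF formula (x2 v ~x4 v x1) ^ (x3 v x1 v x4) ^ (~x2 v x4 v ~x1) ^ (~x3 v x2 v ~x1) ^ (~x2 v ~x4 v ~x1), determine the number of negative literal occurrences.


Scan each clause for negated literals.
Clause 1: 1 negative; Clause 2: 0 negative; Clause 3: 2 negative; Clause 4: 2 negative; Clause 5: 3 negative.
Total negative literal occurrences = 8.

8


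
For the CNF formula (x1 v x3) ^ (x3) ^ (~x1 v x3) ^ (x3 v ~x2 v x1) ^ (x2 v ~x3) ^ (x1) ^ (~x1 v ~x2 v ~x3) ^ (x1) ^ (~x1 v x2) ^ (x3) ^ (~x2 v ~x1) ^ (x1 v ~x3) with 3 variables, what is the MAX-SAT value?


Enumerate all 8 truth assignments.
For each, count how many of the 12 clauses are satisfied.
The formula is not fully satisfiable, so the maximum is below 12.
Maximum simultaneously satisfiable clauses = 10.

10


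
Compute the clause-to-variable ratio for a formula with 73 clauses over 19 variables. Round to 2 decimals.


Clause-to-variable ratio = clauses / variables.
73 / 19 = 3.84.

3.84


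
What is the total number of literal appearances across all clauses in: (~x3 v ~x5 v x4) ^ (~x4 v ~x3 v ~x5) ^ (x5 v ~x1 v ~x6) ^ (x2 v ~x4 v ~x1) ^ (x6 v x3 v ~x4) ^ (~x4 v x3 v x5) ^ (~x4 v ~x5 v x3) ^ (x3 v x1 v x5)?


Clause lengths: 3, 3, 3, 3, 3, 3, 3, 3.
Sum = 3 + 3 + 3 + 3 + 3 + 3 + 3 + 3 = 24.

24


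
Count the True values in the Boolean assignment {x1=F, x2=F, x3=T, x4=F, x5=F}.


The weight is the number of variables assigned True.
True variables: x3.
Weight = 1.

1


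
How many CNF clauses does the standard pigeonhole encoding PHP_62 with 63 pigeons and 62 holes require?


The PHP encoding has two parts:
1) At-least-one-hole clauses: 63 (one per pigeon, each with 62 literals).
2) At-most-one-pigeon-per-hole clauses: 62 holes * C(63,2) = 62 * 1953 = 121086.
Total clauses = 63 + 121086 = 121149.

121149


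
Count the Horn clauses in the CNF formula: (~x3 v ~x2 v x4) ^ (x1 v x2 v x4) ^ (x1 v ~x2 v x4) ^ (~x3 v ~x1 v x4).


A Horn clause has at most one positive literal.
Clause 1: 1 positive lit(s) -> Horn
Clause 2: 3 positive lit(s) -> not Horn
Clause 3: 2 positive lit(s) -> not Horn
Clause 4: 1 positive lit(s) -> Horn
Total Horn clauses = 2.

2


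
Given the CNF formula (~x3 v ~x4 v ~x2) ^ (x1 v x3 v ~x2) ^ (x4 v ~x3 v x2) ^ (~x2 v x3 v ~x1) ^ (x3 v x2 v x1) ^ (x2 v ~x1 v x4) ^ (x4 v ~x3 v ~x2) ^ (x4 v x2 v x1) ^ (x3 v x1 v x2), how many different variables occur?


Identify each distinct variable in the formula.
Variables found: x1, x2, x3, x4.
Total distinct variables = 4.

4


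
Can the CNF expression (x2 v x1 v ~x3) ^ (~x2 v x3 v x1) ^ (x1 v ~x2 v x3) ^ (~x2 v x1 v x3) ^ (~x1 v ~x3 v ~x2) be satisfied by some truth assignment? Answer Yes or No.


Check all 8 possible truth assignments.
Number of satisfying assignments found: 5.
The formula is satisfiable.

Yes


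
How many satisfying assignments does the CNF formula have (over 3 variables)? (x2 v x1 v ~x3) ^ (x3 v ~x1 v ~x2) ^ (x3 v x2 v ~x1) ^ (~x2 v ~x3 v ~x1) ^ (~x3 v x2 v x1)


Enumerate all 8 truth assignments over 3 variables.
Test each against every clause.
Satisfying assignments found: 4.

4


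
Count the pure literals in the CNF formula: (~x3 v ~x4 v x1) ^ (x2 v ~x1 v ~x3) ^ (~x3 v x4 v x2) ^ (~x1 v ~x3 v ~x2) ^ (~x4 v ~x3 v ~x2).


A pure literal appears in only one polarity across all clauses.
Pure literals: x3 (negative only).
Count = 1.

1


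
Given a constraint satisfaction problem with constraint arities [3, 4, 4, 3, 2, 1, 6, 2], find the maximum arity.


The arities are: 3, 4, 4, 3, 2, 1, 6, 2.
Scan for the maximum value.
Maximum arity = 6.

6


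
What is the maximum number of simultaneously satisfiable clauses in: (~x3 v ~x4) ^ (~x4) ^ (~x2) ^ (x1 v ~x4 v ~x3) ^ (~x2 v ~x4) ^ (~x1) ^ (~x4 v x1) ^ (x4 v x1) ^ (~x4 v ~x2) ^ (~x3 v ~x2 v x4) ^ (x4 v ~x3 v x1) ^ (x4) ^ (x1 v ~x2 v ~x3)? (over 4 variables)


Enumerate all 16 truth assignments.
For each, count how many of the 13 clauses are satisfied.
The formula is not fully satisfiable, so the maximum is below 13.
Maximum simultaneously satisfiable clauses = 11.

11


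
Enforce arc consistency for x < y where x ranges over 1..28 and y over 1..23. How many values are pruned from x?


For the constraint x < y, x needs a supporting value in y's domain.
x can be at most 22 (one less than y's maximum).
Valid x values from domain: 22 out of 28.
Pruned = 28 - 22 = 6.

6


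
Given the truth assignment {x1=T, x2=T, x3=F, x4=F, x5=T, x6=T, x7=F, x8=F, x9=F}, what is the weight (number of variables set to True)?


The weight is the number of variables assigned True.
True variables: x1, x2, x5, x6.
Weight = 4.

4


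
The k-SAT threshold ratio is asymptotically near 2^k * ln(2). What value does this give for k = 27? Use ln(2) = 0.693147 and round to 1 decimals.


Using the asymptotic formula: threshold ~ 2^k * ln(2).
2^27 = 134217728.
134217728 * 0.693147 = 93032615.5.

93032615.5


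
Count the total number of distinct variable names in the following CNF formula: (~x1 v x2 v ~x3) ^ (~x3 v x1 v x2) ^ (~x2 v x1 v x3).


Identify each distinct variable in the formula.
Variables found: x1, x2, x3.
Total distinct variables = 3.

3


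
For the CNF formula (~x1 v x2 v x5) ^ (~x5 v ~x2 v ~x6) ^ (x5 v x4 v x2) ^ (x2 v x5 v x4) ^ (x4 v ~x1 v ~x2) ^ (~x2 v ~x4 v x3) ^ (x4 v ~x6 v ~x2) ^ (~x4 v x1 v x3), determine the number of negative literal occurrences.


Scan each clause for negated literals.
Clause 1: 1 negative; Clause 2: 3 negative; Clause 3: 0 negative; Clause 4: 0 negative; Clause 5: 2 negative; Clause 6: 2 negative; Clause 7: 2 negative; Clause 8: 1 negative.
Total negative literal occurrences = 11.

11


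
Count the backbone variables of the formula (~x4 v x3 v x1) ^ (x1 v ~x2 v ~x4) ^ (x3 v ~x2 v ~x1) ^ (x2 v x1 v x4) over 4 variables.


Find all satisfying assignments: 9 model(s).
Check which variables have the same value in every model.
No variable is fixed across all models.
Backbone size = 0.

0


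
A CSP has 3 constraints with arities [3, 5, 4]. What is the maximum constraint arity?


The arities are: 3, 5, 4.
Scan for the maximum value.
Maximum arity = 5.

5


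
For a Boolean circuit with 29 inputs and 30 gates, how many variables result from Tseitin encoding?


The Tseitin transformation introduces one auxiliary variable per gate.
Total variables = inputs + gates = 29 + 30 = 59.

59


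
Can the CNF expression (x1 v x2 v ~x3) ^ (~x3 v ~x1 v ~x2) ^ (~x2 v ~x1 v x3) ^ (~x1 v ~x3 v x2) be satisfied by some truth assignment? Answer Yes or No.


Check all 8 possible truth assignments.
Number of satisfying assignments found: 4.
The formula is satisfiable.

Yes


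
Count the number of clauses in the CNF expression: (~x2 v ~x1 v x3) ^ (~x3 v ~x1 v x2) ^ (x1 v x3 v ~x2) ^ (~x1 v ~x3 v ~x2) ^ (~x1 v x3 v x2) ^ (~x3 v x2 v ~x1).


Each group enclosed in parentheses joined by ^ is one clause.
Counting the conjuncts: 6 clauses.

6


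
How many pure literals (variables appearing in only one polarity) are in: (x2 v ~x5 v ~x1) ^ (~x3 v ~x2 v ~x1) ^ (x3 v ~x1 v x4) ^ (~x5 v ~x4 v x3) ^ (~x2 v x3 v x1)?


A pure literal appears in only one polarity across all clauses.
Pure literals: x5 (negative only).
Count = 1.

1


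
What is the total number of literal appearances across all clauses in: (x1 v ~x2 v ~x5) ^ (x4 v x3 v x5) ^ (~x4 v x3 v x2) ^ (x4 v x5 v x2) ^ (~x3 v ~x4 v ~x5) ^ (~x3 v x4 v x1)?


Clause lengths: 3, 3, 3, 3, 3, 3.
Sum = 3 + 3 + 3 + 3 + 3 + 3 = 18.

18


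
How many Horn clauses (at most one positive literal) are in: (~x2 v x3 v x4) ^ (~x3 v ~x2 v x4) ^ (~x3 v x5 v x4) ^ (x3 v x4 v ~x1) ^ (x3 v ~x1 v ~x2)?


A Horn clause has at most one positive literal.
Clause 1: 2 positive lit(s) -> not Horn
Clause 2: 1 positive lit(s) -> Horn
Clause 3: 2 positive lit(s) -> not Horn
Clause 4: 2 positive lit(s) -> not Horn
Clause 5: 1 positive lit(s) -> Horn
Total Horn clauses = 2.

2


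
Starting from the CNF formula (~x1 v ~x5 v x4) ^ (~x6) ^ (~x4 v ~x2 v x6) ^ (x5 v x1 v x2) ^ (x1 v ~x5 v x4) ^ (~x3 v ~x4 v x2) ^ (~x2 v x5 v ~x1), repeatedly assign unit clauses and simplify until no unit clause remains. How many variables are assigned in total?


Unit propagation repeatedly assigns the literal in any unit clause, then simplifies.
Assignments in order: x6 = F.
No further unit clauses remain.
Total variables assigned = 1.

1


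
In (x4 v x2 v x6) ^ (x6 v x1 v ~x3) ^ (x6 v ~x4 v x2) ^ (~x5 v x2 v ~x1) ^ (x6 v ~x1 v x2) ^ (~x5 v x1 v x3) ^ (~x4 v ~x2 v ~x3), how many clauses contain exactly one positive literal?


A definite clause has exactly one positive literal.
Clause 1: 3 positive -> not definite
Clause 2: 2 positive -> not definite
Clause 3: 2 positive -> not definite
Clause 4: 1 positive -> definite
Clause 5: 2 positive -> not definite
Clause 6: 2 positive -> not definite
Clause 7: 0 positive -> not definite
Definite clause count = 1.

1


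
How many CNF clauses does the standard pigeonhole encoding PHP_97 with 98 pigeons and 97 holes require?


The PHP encoding has two parts:
1) At-least-one-hole clauses: 98 (one per pigeon, each with 97 literals).
2) At-most-one-pigeon-per-hole clauses: 97 holes * C(98,2) = 97 * 4753 = 461041.
Total clauses = 98 + 461041 = 461139.

461139


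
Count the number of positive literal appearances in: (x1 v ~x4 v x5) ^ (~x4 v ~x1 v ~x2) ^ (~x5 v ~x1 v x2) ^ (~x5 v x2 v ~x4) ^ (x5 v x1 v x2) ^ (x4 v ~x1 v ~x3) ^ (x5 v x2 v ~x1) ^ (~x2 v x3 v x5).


Scan each clause for unnegated literals.
Clause 1: 2 positive; Clause 2: 0 positive; Clause 3: 1 positive; Clause 4: 1 positive; Clause 5: 3 positive; Clause 6: 1 positive; Clause 7: 2 positive; Clause 8: 2 positive.
Total positive literal occurrences = 12.

12


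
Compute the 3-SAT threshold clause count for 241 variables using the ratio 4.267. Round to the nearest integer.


The 3-SAT phase transition occurs at approximately 4.267 clauses per variable.
m = 4.267 * 241 = 1028.347.
Rounded to nearest integer: 1028.

1028


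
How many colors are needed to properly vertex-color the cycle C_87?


An odd cycle cannot be 2-colored: alternating two colors around the cycle returns to the start with a conflict.
Since 87 is odd, three colors are required (and three suffice).
Chromatic number = 3.

3


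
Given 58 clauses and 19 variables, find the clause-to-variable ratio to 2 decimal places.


Clause-to-variable ratio = clauses / variables.
58 / 19 = 3.05.

3.05


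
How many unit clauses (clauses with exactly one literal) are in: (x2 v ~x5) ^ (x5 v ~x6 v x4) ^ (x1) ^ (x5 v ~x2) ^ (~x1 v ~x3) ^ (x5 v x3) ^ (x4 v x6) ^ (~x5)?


A unit clause contains exactly one literal.
Unit clauses found: (x1), (~x5).
Count = 2.

2


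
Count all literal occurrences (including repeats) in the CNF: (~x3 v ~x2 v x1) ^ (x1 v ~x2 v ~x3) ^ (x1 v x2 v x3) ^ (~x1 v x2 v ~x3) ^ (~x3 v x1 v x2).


Clause lengths: 3, 3, 3, 3, 3.
Sum = 3 + 3 + 3 + 3 + 3 = 15.

15


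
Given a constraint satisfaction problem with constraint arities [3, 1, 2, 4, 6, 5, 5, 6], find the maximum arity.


The arities are: 3, 1, 2, 4, 6, 5, 5, 6.
Scan for the maximum value.
Maximum arity = 6.

6


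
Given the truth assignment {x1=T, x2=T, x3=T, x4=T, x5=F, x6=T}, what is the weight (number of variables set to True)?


The weight is the number of variables assigned True.
True variables: x1, x2, x3, x4, x6.
Weight = 5.

5


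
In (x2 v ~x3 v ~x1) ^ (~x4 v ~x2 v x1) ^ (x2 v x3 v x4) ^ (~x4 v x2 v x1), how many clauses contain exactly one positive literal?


A definite clause has exactly one positive literal.
Clause 1: 1 positive -> definite
Clause 2: 1 positive -> definite
Clause 3: 3 positive -> not definite
Clause 4: 2 positive -> not definite
Definite clause count = 2.

2


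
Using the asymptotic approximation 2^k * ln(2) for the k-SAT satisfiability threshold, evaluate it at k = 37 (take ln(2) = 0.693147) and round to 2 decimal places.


Using the asymptotic formula: threshold ~ 2^k * ln(2).
2^37 = 137438953472.
137438953472 * 0.693147 = 95265398282.26.

95265398282.26


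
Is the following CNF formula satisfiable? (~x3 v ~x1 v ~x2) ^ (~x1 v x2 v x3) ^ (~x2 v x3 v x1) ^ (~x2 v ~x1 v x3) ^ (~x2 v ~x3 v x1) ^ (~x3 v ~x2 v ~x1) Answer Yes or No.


Check all 8 possible truth assignments.
Number of satisfying assignments found: 3.
The formula is satisfiable.

Yes


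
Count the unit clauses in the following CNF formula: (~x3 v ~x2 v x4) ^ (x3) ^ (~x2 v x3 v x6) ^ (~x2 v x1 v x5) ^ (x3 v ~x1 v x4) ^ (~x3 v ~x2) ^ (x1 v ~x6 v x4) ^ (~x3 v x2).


A unit clause contains exactly one literal.
Unit clauses found: (x3).
Count = 1.

1


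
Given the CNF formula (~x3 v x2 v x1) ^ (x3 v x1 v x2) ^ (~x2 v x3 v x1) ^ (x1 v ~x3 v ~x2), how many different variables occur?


Identify each distinct variable in the formula.
Variables found: x1, x2, x3.
Total distinct variables = 3.

3


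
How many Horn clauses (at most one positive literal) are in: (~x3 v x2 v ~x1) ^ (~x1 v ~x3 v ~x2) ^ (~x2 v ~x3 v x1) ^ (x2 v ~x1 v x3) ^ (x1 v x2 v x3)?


A Horn clause has at most one positive literal.
Clause 1: 1 positive lit(s) -> Horn
Clause 2: 0 positive lit(s) -> Horn
Clause 3: 1 positive lit(s) -> Horn
Clause 4: 2 positive lit(s) -> not Horn
Clause 5: 3 positive lit(s) -> not Horn
Total Horn clauses = 3.

3


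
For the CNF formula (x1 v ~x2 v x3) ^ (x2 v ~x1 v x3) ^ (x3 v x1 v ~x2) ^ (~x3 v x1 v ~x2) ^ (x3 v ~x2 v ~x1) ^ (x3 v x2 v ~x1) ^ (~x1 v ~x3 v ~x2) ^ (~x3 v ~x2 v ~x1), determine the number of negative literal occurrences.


Scan each clause for negated literals.
Clause 1: 1 negative; Clause 2: 1 negative; Clause 3: 1 negative; Clause 4: 2 negative; Clause 5: 2 negative; Clause 6: 1 negative; Clause 7: 3 negative; Clause 8: 3 negative.
Total negative literal occurrences = 14.

14


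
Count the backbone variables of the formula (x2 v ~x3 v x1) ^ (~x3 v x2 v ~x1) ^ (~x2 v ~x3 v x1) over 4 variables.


Find all satisfying assignments: 10 model(s).
Check which variables have the same value in every model.
No variable is fixed across all models.
Backbone size = 0.

0


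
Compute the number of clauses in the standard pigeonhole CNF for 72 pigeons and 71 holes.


The PHP encoding has two parts:
1) At-least-one-hole clauses: 72 (one per pigeon, each with 71 literals).
2) At-most-one-pigeon-per-hole clauses: 71 holes * C(72,2) = 71 * 2556 = 181476.
Total clauses = 72 + 181476 = 181548.

181548


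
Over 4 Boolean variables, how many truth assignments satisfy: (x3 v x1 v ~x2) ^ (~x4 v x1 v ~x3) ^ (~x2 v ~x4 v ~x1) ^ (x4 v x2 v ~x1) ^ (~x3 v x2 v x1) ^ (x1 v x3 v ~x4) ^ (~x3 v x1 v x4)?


Enumerate all 16 truth assignments over 4 variables.
Test each against every clause.
Satisfying assignments found: 5.

5


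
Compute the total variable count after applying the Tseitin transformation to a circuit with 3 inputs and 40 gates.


The Tseitin transformation introduces one auxiliary variable per gate.
Total variables = inputs + gates = 3 + 40 = 43.

43
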